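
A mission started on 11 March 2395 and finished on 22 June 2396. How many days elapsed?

March 2395: 31 − 11 = 20 days remain.
Then 14 full months totalling 427 days.
June 1–22, 2396: 22 days.
Total: 20 + 427 + 22 = 469 days.

469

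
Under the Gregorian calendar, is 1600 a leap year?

Yes

1600 is a leap year (divisible by 400).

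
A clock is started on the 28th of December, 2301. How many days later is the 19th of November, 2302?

Day-of-year of December 28, 2301: 362.
Day-of-year of November 19, 2302: 323.
2301 has 365 days, so 365 − 362 = 3 days remain in 2301.
Total: 3 + 323 = 326 days.

326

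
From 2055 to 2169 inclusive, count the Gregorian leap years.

28

Years divisible by 4: 2056, 2060, …, 2168 — 29 in all.
Of these, 2100 is divisible by 100 but not 400, so not leap.
Leap years: 29 − 1 = 28.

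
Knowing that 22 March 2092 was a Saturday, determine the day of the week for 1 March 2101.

Tuesday

From March 22, 2092 to March 22, 2100: 8 years, of which 1 contains a Feb 29 — 7×365 + 1×366 = 2921 days.
(2100 is not a leap year (divisible by 100 but not 400).)
March 2100: 31 − 22 = 9 days remain.
Then 11 full months totalling 334 days.
March 1, 2101: 1 day.
Residual: 344 days.
Total: 3265 days.
3265 mod 7 = 3, so 3 days after Saturday is Tuesday.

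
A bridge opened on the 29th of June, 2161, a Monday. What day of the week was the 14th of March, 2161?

Saturday

Count forward from the earlier date (March 14, 2161) to the later (June 29, 2161):
March 2161: 31 − 14 = 17 days remain.
Then April (30), May (31): 30 + 31 = 61 days.
June 1–29, 2161: 29 days.
Total: 17 + 61 + 29 = 107 days.
107 mod 7 = 2, so 2 days before Monday is Saturday.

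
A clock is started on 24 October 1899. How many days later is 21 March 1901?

October 24, 1899 → October 24, 1900: 365 days (1900 is not a leap year (divisible by 100 but not 400)).
October 1900: 31 − 24 = 7 days remain.
Then November (30), December (31), January (31), February 1901 (28): 30 + 31 + 31 + 28 = 120 days.
March 1–21, 1901: 21 days.
Residual: 148 days.
Total: 513 days.

513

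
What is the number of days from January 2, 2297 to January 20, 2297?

18

Within January 2297: 20 − 2 = 18 days.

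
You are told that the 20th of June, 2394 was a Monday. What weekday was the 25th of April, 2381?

Count forward from the earlier date (April 25, 2381) to the later (June 20, 2394):
Day-of-year of April 25, 2381: 115.
Day-of-year of June 20, 2394: 171.
2381 has 365 days, so 365 − 115 = 250 days remain in 2381.
Full years 2382–2393: 9 common + 3 leap = 9×365 + 3×366 = 4383 days.
Total: 250 + 4383 + 171 = 4804 days.
4804 mod 7 = 2, so 2 days before Monday is Saturday.

Saturday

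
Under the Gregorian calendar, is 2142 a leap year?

No

2142 is not a leap year.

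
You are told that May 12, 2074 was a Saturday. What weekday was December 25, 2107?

Sunday

From May 12, 2074 to May 12, 2107: 33 years, of which 7 contain a Feb 29 — 26×365 + 7×366 = 12052 days.
(2100 is not a leap year (divisible by 100 but not 400).)
May 2107: 31 − 12 = 19 days remain.
Then June (30), July (31), August (31), September (30), October (31), November (30): 30 + 31 + 31 + 30 + 31 + 30 = 183 days.
December 1–25, 2107: 25 days.
Residual: 227 days.
Total: 12279 days.
12279 mod 7 = 1, so 1 day after Saturday is Sunday.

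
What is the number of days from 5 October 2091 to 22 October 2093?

Day-of-year of October 5, 2091: 278.
Day-of-year of October 22, 2093: 295.
2091 has 365 days, so 365 − 278 = 87 days remain in 2091.
Full years: 2092: 366. Sum = 366.
Total: 87 + 366 + 295 = 748 days.

748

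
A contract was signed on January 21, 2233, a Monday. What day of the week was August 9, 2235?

Sunday

January 21, 2233 → January 21, 2234: 365 days.
January 21, 2234 → January 21, 2235: 365 days.
January 2235: 31 − 21 = 10 days remain.
Then February 2235 (28), March (31), April (30), May (31), June (30), July (31): 28 + 31 + 30 + 31 + 30 + 31 = 181 days.
August 1–9, 2235: 9 days.
Residual: 200 days.
Total: 930 days.
930 mod 7 = 6, so 6 days after Monday is Sunday.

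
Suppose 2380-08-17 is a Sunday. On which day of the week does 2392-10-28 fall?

From August 17, 2380 to August 17, 2392: 12 years, of which 3 contain a Feb 29 — 9×365 + 3×366 = 4383 days.
August 2392: 31 − 17 = 14 days remain.
Then September (30): 30 days.
October 1–28, 2392: 28 days.
Residual: 72 days.
Total: 4455 days.
4455 mod 7 = 3, so 3 days after Sunday is Wednesday.

Wednesday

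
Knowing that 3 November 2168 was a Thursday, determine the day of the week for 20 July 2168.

Wednesday

Count forward from the earlier date (July 20, 2168) to the later (November 3, 2168):
July 2168: 31 − 20 = 11 days remain.
Then August (31), September (30), October (31): 31 + 30 + 31 = 92 days.
November 1–3, 2168: 3 days.
Total: 11 + 92 + 3 = 106 days.
106 mod 7 = 1, so 1 day before Thursday is Wednesday.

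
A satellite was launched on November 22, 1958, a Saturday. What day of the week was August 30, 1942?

Sunday

Count forward from the earlier date (August 30, 1942) to the later (November 22, 1958):
From August 30, 1942 to August 30, 1958: 16 years, of which 4 contain a Feb 29 — 12×365 + 4×366 = 5844 days.
August 1958: 31 − 30 = 1 day remains.
Then September (30), October (31): 30 + 31 = 61 days.
November 1–22, 1958: 22 days.
Residual: 84 days.
Total: 5928 days.
5928 mod 7 = 6, so 6 days before Saturday is Sunday.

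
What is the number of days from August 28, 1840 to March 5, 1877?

Day-of-year of August 28, 1840: 241.
Day-of-year of March 5, 1877: 64.
1840 has 366 days, so 366 − 241 = 125 days remain in 1840.
Full years 1841–1876: 27 common + 9 leap = 27×365 + 9×366 = 13149 days.
Total: 125 + 13149 + 64 = 13338 days.

13338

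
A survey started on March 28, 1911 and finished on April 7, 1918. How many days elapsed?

2567

Day-of-year of March 28, 1911: 87.
Day-of-year of April 7, 1918: 97.
1911 has 365 days, so 365 − 87 = 278 days remain in 1911.
Full years: 1912: 366; 1913: 365; 1914: 365; 1915: 365; 1916: 366; 1917: 365. Sum = 2192.
Total: 278 + 2192 + 97 = 2567 days.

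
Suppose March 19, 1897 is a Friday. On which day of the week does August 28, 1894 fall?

Tuesday

Count forward from the earlier date (August 28, 1894) to the later (March 19, 1897):
Day-of-year of August 28, 1894: 240.
Day-of-year of March 19, 1897: 78.
1894 has 365 days, so 365 − 240 = 125 days remain in 1894.
Full years: 1895: 365; 1896: 366. Sum = 731.
Total: 125 + 731 + 78 = 934 days.
934 mod 7 = 3, so 3 days before Friday is Tuesday.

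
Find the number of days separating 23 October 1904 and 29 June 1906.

614

October 1904: 31 − 23 = 8 days remain.
Then 19 full months totalling 577 days.
June 1–29, 1906: 29 days.
Total: 8 + 577 + 29 = 614 days.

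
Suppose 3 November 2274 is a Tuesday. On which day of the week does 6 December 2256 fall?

Count forward from the earlier date (December 6, 2256) to the later (November 3, 2274):
Day-of-year of December 6, 2256: 341.
Day-of-year of November 3, 2274: 307.
2256 has 366 days, so 366 − 341 = 25 days remain in 2256.
Full years 2257–2273: 13 common + 4 leap = 13×365 + 4×366 = 6209 days.
Total: 25 + 6209 + 307 = 6541 days.
6541 mod 7 = 3, so 3 days before Tuesday is Saturday.

Saturday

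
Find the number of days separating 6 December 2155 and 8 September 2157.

642

December 2155: 31 − 6 = 25 days remain.
Then 20 full months totalling 609 days.
September 1–8, 2157: 8 days.
Total: 25 + 609 + 8 = 642 days.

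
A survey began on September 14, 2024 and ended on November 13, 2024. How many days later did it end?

60

September 2024: 30 − 14 = 16 days remain.
Then October (31): 31 days.
November 1–13, 2024: 13 days.
Total: 16 + 31 + 13 = 60 days.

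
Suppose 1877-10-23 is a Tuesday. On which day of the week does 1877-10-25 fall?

Within October 1877: 25 − 23 = 2 days.
2 mod 7 = 2, so 2 days after Tuesday is Thursday.

Thursday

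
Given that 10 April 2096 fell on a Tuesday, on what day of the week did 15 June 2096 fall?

Friday

April 2096: 30 − 10 = 20 days remain.
Then May (31): 31 days.
June 1–15, 2096: 15 days.
Total: 20 + 31 + 15 = 66 days.
66 mod 7 = 3, so 3 days after Tuesday is Friday.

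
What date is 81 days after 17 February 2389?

9 May 2389

Count 81 days after February 17, 2389:
February 2389: 28 − 17 = 11 days remain (2389 is not a leap year, so February has 28 days).
Then March (31), April (30): 31 + 30 = 61 days.
May 1–9, 2389: 9 days.
Total: 11 + 61 + 9 = 81 days.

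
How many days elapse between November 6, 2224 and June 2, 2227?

938

November 6, 2224 → November 6, 2225: 365 days.
November 6, 2225 → November 6, 2226: 365 days.
November 2226: 30 − 6 = 24 days remain.
Then December (31), January (31), February 2227 (28), March (31), April (30), May (31): 31 + 31 + 28 + 31 + 30 + 31 = 182 days.
June 1–2, 2227: 2 days.
Residual: 208 days.
Total: 938 days.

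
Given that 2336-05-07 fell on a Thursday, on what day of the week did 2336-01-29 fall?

Count forward from the earlier date (January 29, 2336) to the later (May 7, 2336):
January 2336: 31 − 29 = 2 days remain.
Then February 2336 (29), March (31), April (30): 29 + 31 + 30 = 90 days.
May 1–7, 2336: 7 days.
Total: 2 + 90 + 7 = 99 days.
99 mod 7 = 1, so 1 day before Thursday is Wednesday.

Wednesday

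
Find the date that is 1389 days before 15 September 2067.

26 November 2063

Count 1389 days before September 15, 2067:
November 26, 2063 → November 26, 2064: 366 days (2064 is a leap year).
November 26, 2064 → November 26, 2065: 365 days.
November 26, 2065 → November 26, 2066: 365 days.
November 2066: 30 − 26 = 4 days remain.
Then 9 full months totalling 274 days.
September 1–15, 2067: 15 days.
Residual: 293 days.
Total: 1389 days.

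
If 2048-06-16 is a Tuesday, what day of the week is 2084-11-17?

Friday

Day-of-year of June 16, 2048: 168.
Day-of-year of November 17, 2084: 322.
2048 has 366 days, so 366 − 168 = 198 days remain in 2048.
Full years 2049–2083: 27 common + 8 leap = 27×365 + 8×366 = 12783 days.
Total: 198 + 12783 + 322 = 13303 days.
13303 mod 7 = 3, so 3 days after Tuesday is Friday.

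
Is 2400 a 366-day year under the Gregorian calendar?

2400 is a leap year (divisible by 400).

Yes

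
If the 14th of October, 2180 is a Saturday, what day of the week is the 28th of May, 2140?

Count forward from the earlier date (May 28, 2140) to the later (October 14, 2180):
From May 28, 2140 to May 28, 2180: 40 years, of which 10 contain a Feb 29 — 30×365 + 10×366 = 14610 days.
May 2180: 31 − 28 = 3 days remain.
Then June (30), July (31), August (31), September (30): 30 + 31 + 31 + 30 = 122 days.
October 1–14, 2180: 14 days.
Residual: 139 days.
Total: 14749 days.
14749 is a multiple of 7, so the 28th of May, 2140 falls on the same weekday: Saturday.

Saturday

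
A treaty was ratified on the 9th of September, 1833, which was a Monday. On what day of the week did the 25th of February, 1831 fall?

Count forward from the earlier date (February 25, 1831) to the later (September 9, 1833):
February 25, 1831 → February 25, 1832: 365 days.
February 25, 1832 → February 25, 1833: 366 days (1832 is a leap year).
February 1833: 28 − 25 = 3 days remain (1833 is not a leap year, so February has 28 days).
Then March (31), April (30), May (31), June (30), July (31), August (31): 31 + 30 + 31 + 30 + 31 + 31 = 184 days.
September 1–9, 1833: 9 days.
Residual: 196 days.
Total: 927 days.
927 mod 7 = 3, so 3 days before Monday is Friday.

Friday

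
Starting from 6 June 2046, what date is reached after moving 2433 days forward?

2 February 2053

Count 2433 days after June 6, 2046:
Day-of-year of June 6, 2046: 157.
Day-of-year of February 2, 2053: 33.
2046 has 365 days, so 365 − 157 = 208 days remain in 2046.
Full years: 2047: 365; 2048: 366; 2049: 365; 2050: 365; 2051: 365; 2052: 366. Sum = 2192.
Total: 208 + 2192 + 33 = 2433 days.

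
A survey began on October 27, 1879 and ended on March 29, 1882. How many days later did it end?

884

Day-of-year of October 27, 1879: 300.
Day-of-year of March 29, 1882: 88.
1879 has 365 days, so 365 − 300 = 65 days remain in 1879.
Full years: 1880: 366; 1881: 365. Sum = 731.
Total: 65 + 731 + 88 = 884 days.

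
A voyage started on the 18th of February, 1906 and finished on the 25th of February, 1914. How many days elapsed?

2929

Day-of-year of February 18, 1906: 49.
Day-of-year of February 25, 1914: 56.
1906 has 365 days, so 365 − 49 = 316 days remain in 1906.
Full years 1907–1913: 5 common + 2 leap = 5×365 + 2×366 = 2557 days.
Total: 316 + 2557 + 56 = 2929 days.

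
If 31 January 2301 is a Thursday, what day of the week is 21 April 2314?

Tuesday

Day-of-year of January 31, 2301: 31.
Day-of-year of April 21, 2314: 111.
2301 has 365 days, so 365 − 31 = 334 days remain in 2301.
Full years 2302–2313: 9 common + 3 leap = 9×365 + 3×366 = 4383 days.
Total: 334 + 4383 + 111 = 4828 days.
4828 mod 7 = 5, so 5 days after Thursday is Tuesday.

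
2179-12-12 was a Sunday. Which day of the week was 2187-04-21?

Saturday

From December 12, 2179 to December 12, 2186: 7 years, of which 2 contain a Feb 29 — 5×365 + 2×366 = 2557 days.
December 2186: 31 − 12 = 19 days remain.
Then January (31), February 2187 (28), March (31): 31 + 28 + 31 = 90 days.
April 1–21, 2187: 21 days.
Residual: 130 days.
Total: 2687 days.
2687 mod 7 = 6, so 6 days after Sunday is Saturday.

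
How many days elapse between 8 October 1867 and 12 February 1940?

26424

Day-of-year of October 8, 1867: 281.
Day-of-year of February 12, 1940: 43.
1867 has 365 days, so 365 − 281 = 84 days remain in 1867.
Full years 1868–1939: 55 common + 17 leap = 55×365 + 17×366 = 26297 days.
Total: 84 + 26297 + 43 = 26424 days.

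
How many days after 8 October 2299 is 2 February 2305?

October 8, 2299 → October 8, 2300: 365 days (2300 is not a leap year (divisible by 100 but not 400)).
October 8, 2300 → October 8, 2301: 365 days.
October 8, 2301 → October 8, 2302: 365 days.
October 8, 2302 → October 8, 2303: 365 days.
October 8, 2303 → October 8, 2304: 366 days (2304 is a leap year).
October 2304: 31 − 8 = 23 days remain.
Then November (30), December (31), January (31): 30 + 31 + 31 = 92 days.
February 1–2, 2305: 2 days (2305 is not a leap year).
Residual: 117 days.
Total: 1943 days.

1943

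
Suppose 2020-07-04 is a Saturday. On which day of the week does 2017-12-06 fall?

Count forward from the earlier date (December 6, 2017) to the later (July 4, 2020):
December 6, 2017 → December 6, 2018: 365 days.
December 6, 2018 → December 6, 2019: 365 days.
December 2019: 31 − 6 = 25 days remain.
Then January (31), February 2020 (29), March (31), April (30), May (31), June (30): 31 + 29 + 31 + 30 + 31 + 30 = 182 days.
July 1–4, 2020: 4 days.
Residual: 211 days.
Total: 941 days.
941 mod 7 = 3, so 3 days before Saturday is Wednesday.

Wednesday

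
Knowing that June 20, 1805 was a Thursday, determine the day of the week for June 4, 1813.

From June 20, 1805 to June 20, 1812: 7 years, of which 2 contain a Feb 29 — 5×365 + 2×366 = 2557 days.
June 1812: 30 − 20 = 10 days remain.
Then 11 full months totalling 335 days.
June 1–4, 1813: 4 days.
Residual: 349 days.
Total: 2906 days.
2906 mod 7 = 1, so 1 day after Thursday is Friday.

Friday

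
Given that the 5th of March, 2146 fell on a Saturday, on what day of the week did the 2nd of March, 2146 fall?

Count forward from the earlier date (March 2, 2146) to the later (March 5, 2146):
Within March 2146: 5 − 2 = 3 days.
3 mod 7 = 3, so 3 days before Saturday is Wednesday.

Wednesday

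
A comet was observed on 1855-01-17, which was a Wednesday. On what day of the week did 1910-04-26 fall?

Tuesday

Day-of-year of January 17, 1855: 17.
Day-of-year of April 26, 1910: 116.
1855 has 365 days, so 365 − 17 = 348 days remain in 1855.
Full years 1856–1909: 41 common + 13 leap = 41×365 + 13×366 = 19723 days.
Total: 348 + 19723 + 116 = 20187 days.
20187 mod 7 = 6, so 6 days after Wednesday is Tuesday.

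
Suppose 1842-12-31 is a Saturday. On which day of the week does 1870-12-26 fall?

Monday

From December 31, 1842 to December 31, 1869: 27 years, of which 7 contain a Feb 29 — 20×365 + 7×366 = 9862 days.
December 1869: 31 − 31 = 0 days remain.
Then 11 full months totalling 334 days.
December 1–26, 1870: 26 days.
Residual: 360 days.
Total: 10222 days.
10222 mod 7 = 2, so 2 days after Saturday is Monday.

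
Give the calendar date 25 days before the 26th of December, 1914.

the 1st of December, 1914

Count 25 days before December 26, 1914:
Within December 1914: 26 − 1 = 25 days.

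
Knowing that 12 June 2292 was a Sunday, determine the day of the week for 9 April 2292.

Saturday

Count forward from the earlier date (April 9, 2292) to the later (June 12, 2292):
April 2292: 30 − 9 = 21 days remain.
Then May (31): 31 days.
June 1–12, 2292: 12 days.
Total: 21 + 31 + 12 = 64 days.
64 mod 7 = 1, so 1 day before Sunday is Saturday.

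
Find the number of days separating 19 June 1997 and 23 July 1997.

34

June 1997: 30 − 19 = 11 days remain.
July 1–23, 1997: 23 days.
Total: 11 + 23 = 34 days.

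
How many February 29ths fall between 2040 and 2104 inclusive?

Years divisible by 4: 2040, 2044, …, 2104 — 17 in all.
Of these, 2100 is divisible by 100 but not 400, so not leap.
Leap years: 17 − 1 = 16.

16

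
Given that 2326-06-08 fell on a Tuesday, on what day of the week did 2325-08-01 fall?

Count forward from the earlier date (August 1, 2325) to the later (June 8, 2326):
August 2325: 31 − 1 = 30 days remain.
Then 9 full months totalling 273 days.
June 1–8, 2326: 8 days.
Residual: 311 days.
Total: 311 days.
311 mod 7 = 3, so 3 days before Tuesday is Saturday.

Saturday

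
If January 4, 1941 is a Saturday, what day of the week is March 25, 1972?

From January 4, 1941 to January 4, 1972: 31 years, of which 7 contain a Feb 29 — 24×365 + 7×366 = 11322 days.
January 1972: 31 − 4 = 27 days remain.
Then February 1972 (29): 29 days.
March 1–25, 1972: 25 days.
Residual: 81 days.
Total: 11403 days.
11403 is a multiple of 7, so March 25, 1972 falls on the same weekday: Saturday.

Saturday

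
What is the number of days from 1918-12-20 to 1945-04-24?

From December 20, 1918 to December 20, 1944: 26 years, of which 7 contain a Feb 29 — 19×365 + 7×366 = 9497 days.
December 1944: 31 − 20 = 11 days remain.
Then January (31), February 1945 (28), March (31): 31 + 28 + 31 = 90 days.
April 1–24, 1945: 24 days.
Residual: 125 days.
Total: 9622 days.

9622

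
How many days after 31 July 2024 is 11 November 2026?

833

July 2024: 31 − 31 = 0 days remain.
Then 27 full months totalling 822 days.
November 1–11, 2026: 11 days.
Total: 0 + 822 + 11 = 833 days.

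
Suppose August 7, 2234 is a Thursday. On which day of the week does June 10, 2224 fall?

Count forward from the earlier date (June 10, 2224) to the later (August 7, 2234):
Day-of-year of June 10, 2224: 162.
Day-of-year of August 7, 2234: 219.
2224 has 366 days, so 366 − 162 = 204 days remain in 2224.
Full years 2225–2233: 7 common + 2 leap = 7×365 + 2×366 = 3287 days.
Total: 204 + 3287 + 219 = 3710 days.
3710 is a multiple of 7, so June 10, 2224 falls on the same weekday: Thursday.

Thursday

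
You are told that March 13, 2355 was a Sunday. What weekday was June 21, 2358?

Saturday

March 13, 2355 → March 13, 2356: 366 days (2356 is a leap year).
March 13, 2356 → March 13, 2357: 365 days.
March 13, 2357 → March 13, 2358: 365 days.
March 2358: 31 − 13 = 18 days remain.
Then April (30), May (31): 30 + 31 = 61 days.
June 1–21, 2358: 21 days.
Residual: 100 days.
Total: 1196 days.
1196 mod 7 = 6, so 6 days after Sunday is Saturday.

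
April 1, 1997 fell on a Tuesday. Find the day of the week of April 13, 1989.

Thursday

Count forward from the earlier date (April 13, 1989) to the later (April 1, 1997):
From April 13, 1989 to April 13, 1996: 7 years, of which 2 contain a Feb 29 — 5×365 + 2×366 = 2557 days.
April 1996: 30 − 13 = 17 days remain.
Then 11 full months totalling 335 days.
April 1, 1997: 1 day.
Residual: 353 days.
Total: 2910 days.
2910 mod 7 = 5, so 5 days before Tuesday is Thursday.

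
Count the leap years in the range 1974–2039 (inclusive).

16

Years divisible by 4: 1976, 1980, …, 2036 — 16 in all.
2000 is divisible by 400, so still leap.
No century exceptions apply. Count: 16.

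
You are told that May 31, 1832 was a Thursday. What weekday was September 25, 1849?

Tuesday

Day-of-year of May 31, 1832: 152.
Day-of-year of September 25, 1849: 268.
1832 has 366 days, so 366 − 152 = 214 days remain in 1832.
Full years 1833–1848: 12 common + 4 leap = 12×365 + 4×366 = 5844 days.
Total: 214 + 5844 + 268 = 6326 days.
6326 mod 7 = 5, so 5 days after Thursday is Tuesday.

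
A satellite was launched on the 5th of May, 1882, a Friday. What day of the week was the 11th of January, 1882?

Wednesday

Count forward from the earlier date (January 11, 1882) to the later (May 5, 1882):
January 1882: 31 − 11 = 20 days remain.
Then February 1882 (28), March (31), April (30): 28 + 31 + 30 = 89 days.
May 1–5, 1882: 5 days.
Total: 20 + 89 + 5 = 114 days.
114 mod 7 = 2, so 2 days before Friday is Wednesday.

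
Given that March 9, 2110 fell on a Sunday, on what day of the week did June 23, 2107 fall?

Count forward from the earlier date (June 23, 2107) to the later (March 9, 2110):
Day-of-year of June 23, 2107: 174.
Day-of-year of March 9, 2110: 68.
2107 has 365 days, so 365 − 174 = 191 days remain in 2107.
Full years: 2108: 366; 2109: 365. Sum = 731.
Total: 191 + 731 + 68 = 990 days.
990 mod 7 = 3, so 3 days before Sunday is Thursday.

Thursday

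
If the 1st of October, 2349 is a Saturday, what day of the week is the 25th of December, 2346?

Count forward from the earlier date (December 25, 2346) to the later (October 1, 2349):
Day-of-year of December 25, 2346: 359.
Day-of-year of October 1, 2349: 274.
2346 has 365 days, so 365 − 359 = 6 days remain in 2346.
Full years: 2347: 365; 2348: 366. Sum = 731.
Total: 6 + 731 + 274 = 1011 days.
1011 mod 7 = 3, so 3 days before Saturday is Wednesday.

Wednesday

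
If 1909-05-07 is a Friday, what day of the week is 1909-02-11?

Thursday

Count forward from the earlier date (February 11, 1909) to the later (May 7, 1909):
February 1909: 28 − 11 = 17 days remain (1909 is not a leap year, so February has 28 days).
Then March (31), April (30): 31 + 30 = 61 days.
May 1–7, 1909: 7 days.
Total: 17 + 61 + 7 = 85 days.
85 mod 7 = 1, so 1 day before Friday is Thursday.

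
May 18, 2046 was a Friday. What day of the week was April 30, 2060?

Day-of-year of May 18, 2046: 138.
Day-of-year of April 30, 2060: 121.
2046 has 365 days, so 365 − 138 = 227 days remain in 2046.
Full years 2047–2059: 10 common + 3 leap = 10×365 + 3×366 = 4748 days.
Total: 227 + 4748 + 121 = 5096 days.
5096 is a multiple of 7, so April 30, 2060 falls on the same weekday: Friday.

Friday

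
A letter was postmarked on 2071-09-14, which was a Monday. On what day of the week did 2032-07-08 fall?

Count forward from the earlier date (July 8, 2032) to the later (September 14, 2071):
Day-of-year of July 8, 2032: 190.
Day-of-year of September 14, 2071: 257.
2032 has 366 days, so 366 − 190 = 176 days remain in 2032.
Full years 2033–2070: 29 common + 9 leap = 29×365 + 9×366 = 13879 days.
Total: 176 + 13879 + 257 = 14312 days.
14312 mod 7 = 4, so 4 days before Monday is Thursday.

Thursday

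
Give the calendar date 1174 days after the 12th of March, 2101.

the 29th of May, 2104

Count 1174 days after March 12, 2101:
March 12, 2101 → March 12, 2102: 365 days.
March 12, 2102 → March 12, 2103: 365 days.
March 12, 2103 → March 12, 2104: 366 days (2104 is a leap year).
March 2104: 31 − 12 = 19 days remain.
Then April (30): 30 days.
May 1–29, 2104: 29 days.
Residual: 78 days.
Total: 1174 days.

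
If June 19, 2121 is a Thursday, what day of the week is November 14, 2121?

Friday

June 2121: 30 − 19 = 11 days remain.
Then July (31), August (31), September (30), October (31): 31 + 31 + 30 + 31 = 123 days.
November 1–14, 2121: 14 days.
Total: 11 + 123 + 14 = 148 days.
148 mod 7 = 1, so 1 day after Thursday is Friday.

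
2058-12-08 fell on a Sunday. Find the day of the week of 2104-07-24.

From December 8, 2058 to December 8, 2103: 45 years, of which 10 contain a Feb 29 — 35×365 + 10×366 = 16435 days.
(2100 is not a leap year (divisible by 100 but not 400).)
December 2103: 31 − 8 = 23 days remain.
Then January (31), February 2104 (29), March (31), April (30), May (31), June (30): 31 + 29 + 31 + 30 + 31 + 30 = 182 days.
July 1–24, 2104: 24 days.
Residual: 229 days.
Total: 16664 days.
16664 mod 7 = 4, so 4 days after Sunday is Thursday.

Thursday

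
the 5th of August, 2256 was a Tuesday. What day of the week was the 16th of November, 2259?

Wednesday

Day-of-year of August 5, 2256: 218.
Day-of-year of November 16, 2259: 320.
2256 has 366 days, so 366 − 218 = 148 days remain in 2256.
Full years: 2257: 365; 2258: 365. Sum = 730.
Total: 148 + 730 + 320 = 1198 days.
1198 mod 7 = 1, so 1 day after Tuesday is Wednesday.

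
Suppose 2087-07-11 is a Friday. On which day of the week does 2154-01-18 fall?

Friday

From July 11, 2087 to July 11, 2153: 66 years, of which 16 contain a Feb 29 — 50×365 + 16×366 = 24106 days.
(2100 is not a leap year (divisible by 100 but not 400).)
July 2153: 31 − 11 = 20 days remain.
Then August (31), September (30), October (31), November (30), December (31): 31 + 30 + 31 + 30 + 31 = 153 days.
January 1–18, 2154: 18 days.
Residual: 191 days.
Total: 24297 days.
24297 is a multiple of 7, so 2154-01-18 falls on the same weekday: Friday.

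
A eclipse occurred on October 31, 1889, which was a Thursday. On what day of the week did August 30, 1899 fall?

Wednesday

Day-of-year of October 31, 1889: 304.
Day-of-year of August 30, 1899: 242.
1889 has 365 days, so 365 − 304 = 61 days remain in 1889.
Full years 1890–1898: 7 common + 2 leap = 7×365 + 2×366 = 3287 days.
Total: 61 + 3287 + 242 = 3590 days.
3590 mod 7 = 6, so 6 days after Thursday is Wednesday.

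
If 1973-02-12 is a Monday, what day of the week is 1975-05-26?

Monday

February 12, 1973 → February 12, 1974: 365 days.
February 12, 1974 → February 12, 1975: 365 days.
February 1975: 28 − 12 = 16 days remain (1975 is not a leap year, so February has 28 days).
Then March (31), April (30): 31 + 30 = 61 days.
May 1–26, 1975: 26 days.
Residual: 103 days.
Total: 833 days.
833 is a multiple of 7, so 1975-05-26 falls on the same weekday: Monday.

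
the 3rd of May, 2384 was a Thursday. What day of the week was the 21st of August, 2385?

May 3, 2384 → May 3, 2385: 365 days.
May 2385: 31 − 3 = 28 days remain.
Then June (30), July (31): 30 + 31 = 61 days.
August 1–21, 2385: 21 days.
Residual: 110 days.
Total: 475 days.
475 mod 7 = 6, so 6 days after Thursday is Wednesday.

Wednesday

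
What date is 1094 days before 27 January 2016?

28 January 2013

Count 1094 days before January 27, 2016:
Day-of-year of January 28, 2013: 28.
Day-of-year of January 27, 2016: 27.
2013 has 365 days, so 365 − 28 = 337 days remain in 2013.
Full years: 2014: 365; 2015: 365. Sum = 730.
Total: 337 + 730 + 27 = 1094 days.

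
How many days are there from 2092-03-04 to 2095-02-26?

1089

March 4, 2092 → March 4, 2093: 365 days.
March 4, 2093 → March 4, 2094: 365 days.
March 2094: 31 − 4 = 27 days remain.
Then 10 full months totalling 306 days.
February 1–26, 2095: 26 days (2095 is not a leap year).
Residual: 359 days.
Total: 1089 days.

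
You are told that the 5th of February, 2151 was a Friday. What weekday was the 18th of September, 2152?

Monday

Day-of-year of February 5, 2151: 36.
Day-of-year of September 18, 2152: 262.
2151 has 365 days, so 365 − 36 = 329 days remain in 2151.
Total: 329 + 262 = 591 days.
591 mod 7 = 3, so 3 days after Friday is Monday.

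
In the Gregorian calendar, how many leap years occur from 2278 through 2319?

Years divisible by 4 in [2278, 2319]: 2280, 2284, 2288, 2292, 2296, 2300, 2304, 2308, 2312, 2316.
Of these, 2300 is divisible by 100 but not 400, so not leap.
Leap years: 10 − 1 = 9.

9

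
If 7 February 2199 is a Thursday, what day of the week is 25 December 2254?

Monday

Day-of-year of February 7, 2199: 38.
Day-of-year of December 25, 2254: 359.
2199 has 365 days, so 365 − 38 = 327 days remain in 2199.
Full years 2200–2253: 41 common + 13 leap = 41×365 + 13×366 = 19723 days.
Total: 327 + 19723 + 359 = 20409 days.
20409 mod 7 = 4, so 4 days after Thursday is Monday.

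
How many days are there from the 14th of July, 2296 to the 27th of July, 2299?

Day-of-year of July 14, 2296: 196.
Day-of-year of July 27, 2299: 208.
2296 has 366 days, so 366 − 196 = 170 days remain in 2296.
Full years: 2297: 365; 2298: 365. Sum = 730.
Total: 170 + 730 + 208 = 1108 days.

1108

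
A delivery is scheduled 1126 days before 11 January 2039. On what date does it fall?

12 December 2035

Count 1126 days before January 11, 2039:
December 12, 2035 → December 12, 2036: 366 days (2036 is a leap year).
December 12, 2036 → December 12, 2037: 365 days.
December 12, 2037 → December 12, 2038: 365 days.
December 2038: 31 − 12 = 19 days remain.
January 1–11, 2039: 11 days.
Residual: 30 days.
Total: 1126 days.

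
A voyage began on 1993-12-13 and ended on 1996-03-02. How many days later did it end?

December 13, 1993 → December 13, 1994: 365 days.
December 13, 1994 → December 13, 1995: 365 days.
December 1995: 31 − 13 = 18 days remain.
Then January (31), February 1996 (29): 31 + 29 = 60 days.
March 1–2, 1996: 2 days.
Residual: 80 days.
Total: 810 days.

810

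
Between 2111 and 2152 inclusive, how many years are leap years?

11

Years divisible by 4 in [2111, 2152]: 2112, 2116, 2120, 2124, 2128, 2132, 2136, 2140, 2144, 2148, 2152.
No century exceptions apply. Count: 11.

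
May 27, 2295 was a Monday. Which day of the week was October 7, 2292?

Friday

Count forward from the earlier date (October 7, 2292) to the later (May 27, 2295):
October 7, 2292 → October 7, 2293: 365 days.
October 7, 2293 → October 7, 2294: 365 days.
October 2294: 31 − 7 = 24 days remain.
Then November (30), December (31), January (31), February 2295 (28), March (31), April (30): 30 + 31 + 31 + 28 + 31 + 30 = 181 days.
May 1–27, 2295: 27 days.
Residual: 232 days.
Total: 962 days.
962 mod 7 = 3, so 3 days before Monday is Friday.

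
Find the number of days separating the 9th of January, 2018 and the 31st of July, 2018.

203

January 2018: 31 − 9 = 22 days remain.
Then February 2018 (28), March (31), April (30), May (31), June (30): 28 + 31 + 30 + 31 + 30 = 150 days.
July 1–31, 2018: 31 days.
Total: 22 + 150 + 31 = 203 days.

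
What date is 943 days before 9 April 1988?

9 September 1985

Count 943 days before April 9, 1988:
September 9, 1985 → September 9, 1986: 365 days.
September 9, 1986 → September 9, 1987: 365 days.
September 1987: 30 − 9 = 21 days remain.
Then October (31), November (30), December (31), January (31), February 1988 (29), March (31): 31 + 30 + 31 + 31 + 29 + 31 = 183 days.
April 1–9, 1988: 9 days.
Residual: 213 days.
Total: 943 days.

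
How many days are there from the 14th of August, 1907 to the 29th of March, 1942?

12646

From August 14, 1907 to August 14, 1941: 34 years, of which 9 contain a Feb 29 — 25×365 + 9×366 = 12419 days.
August 1941: 31 − 14 = 17 days remain.
Then September (30), October (31), November (30), December (31), January (31), February 1942 (28): 30 + 31 + 30 + 31 + 31 + 28 = 181 days.
March 1–29, 1942: 29 days.
Residual: 227 days.
Total: 12646 days.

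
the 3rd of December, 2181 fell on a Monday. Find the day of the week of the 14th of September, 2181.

Count forward from the earlier date (September 14, 2181) to the later (December 3, 2181):
September 2181: 30 − 14 = 16 days remain.
Then October (31), November (30): 31 + 30 = 61 days.
December 1–3, 2181: 3 days.
Total: 16 + 61 + 3 = 80 days.
80 mod 7 = 3, so 3 days before Monday is Friday.

Friday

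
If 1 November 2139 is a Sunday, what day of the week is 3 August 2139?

Count forward from the earlier date (August 3, 2139) to the later (November 1, 2139):
August 2139: 31 − 3 = 28 days remain.
Then September (30), October (31): 30 + 31 = 61 days.
November 1, 2139: 1 day.
Total: 28 + 61 + 1 = 90 days.
90 mod 7 = 6, so 6 days before Sunday is Monday.

Monday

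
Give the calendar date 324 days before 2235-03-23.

2234-05-03

Count 324 days before March 23, 2235:
May 2234: 31 − 3 = 28 days remain.
Then 9 full months totalling 273 days.
March 1–23, 2235: 23 days.
Total: 28 + 273 + 23 = 324 days.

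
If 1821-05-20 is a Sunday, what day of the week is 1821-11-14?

May 1821: 31 − 20 = 11 days remain.
Then June (30), July (31), August (31), September (30), October (31): 30 + 31 + 31 + 30 + 31 = 153 days.
November 1–14, 1821: 14 days.
Total: 11 + 153 + 14 = 178 days.
178 mod 7 = 3, so 3 days after Sunday is Wednesday.

Wednesday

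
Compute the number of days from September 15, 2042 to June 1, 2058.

From September 15, 2042 to September 15, 2057: 15 years, of which 4 contain a Feb 29 — 11×365 + 4×366 = 5479 days.
September 2057: 30 − 15 = 15 days remain.
Then October (31), November (30), December (31), January (31), February 2058 (28), March (31), April (30), May (31): 31 + 30 + 31 + 31 + 28 + 31 + 30 + 31 = 243 days.
June 1, 2058: 1 day.
Residual: 259 days.
Total: 5738 days.

5738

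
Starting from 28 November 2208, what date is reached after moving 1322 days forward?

12 July 2212

Count 1322 days after November 28, 2208:
Day-of-year of November 28, 2208: 333.
Day-of-year of July 12, 2212: 194.
2208 has 366 days, so 366 − 333 = 33 days remain in 2208.
Full years: 2209: 365; 2210: 365; 2211: 365. Sum = 1095.
Total: 33 + 1095 + 194 = 1322 days.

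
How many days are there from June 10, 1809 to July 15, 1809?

35

June 1809: 30 − 10 = 20 days remain.
July 1–15, 1809: 15 days.
Total: 20 + 15 = 35 days.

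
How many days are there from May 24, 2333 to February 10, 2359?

9393

Day-of-year of May 24, 2333: 144.
Day-of-year of February 10, 2359: 41.
2333 has 365 days, so 365 − 144 = 221 days remain in 2333.
Full years 2334–2358: 19 common + 6 leap = 19×365 + 6×366 = 9131 days.
Total: 221 + 9131 + 41 = 9393 days.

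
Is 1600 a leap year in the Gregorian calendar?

1600 is a leap year (divisible by 400).

Yes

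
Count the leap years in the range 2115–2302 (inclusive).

Years divisible by 4: 2116, 2120, …, 2300 — 47 in all.
Of these, 2200, 2300 are divisible by 100 but not 400, so not leap.
Leap years: 47 − 2 = 45.

45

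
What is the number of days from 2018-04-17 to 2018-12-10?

237

April 2018: 30 − 17 = 13 days remain.
Then May (31), June (30), July (31), August (31), September (30), October (31), November (30): 31 + 30 + 31 + 31 + 30 + 31 + 30 = 214 days.
December 1–10, 2018: 10 days.
Total: 13 + 214 + 10 = 237 days.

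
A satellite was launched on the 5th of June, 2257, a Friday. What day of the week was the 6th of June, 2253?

Monday

Count forward from the earlier date (June 6, 2253) to the later (June 5, 2257):
June 6, 2253 → June 6, 2254: 365 days.
June 6, 2254 → June 6, 2255: 365 days.
June 6, 2255 → June 6, 2256: 366 days (2256 is a leap year).
June 2256: 30 − 6 = 24 days remain.
Then 11 full months totalling 335 days.
June 1–5, 2257: 5 days.
Residual: 364 days.
Total: 1460 days.
1460 mod 7 = 4, so 4 days before Friday is Monday.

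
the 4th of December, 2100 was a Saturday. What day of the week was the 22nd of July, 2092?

Tuesday

Count forward from the earlier date (July 22, 2092) to the later (December 4, 2100):
From July 22, 2092 to July 22, 2100: 8 years, of which 1 contains a Feb 29 — 7×365 + 1×366 = 2921 days.
(2100 is not a leap year (divisible by 100 but not 400).)
July 2100: 31 − 22 = 9 days remain.
Then August (31), September (30), October (31), November (30): 31 + 30 + 31 + 30 = 122 days.
December 1–4, 2100: 4 days.
Residual: 135 days.
Total: 3056 days.
3056 mod 7 = 4, so 4 days before Saturday is Tuesday.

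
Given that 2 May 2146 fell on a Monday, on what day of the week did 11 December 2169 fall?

From May 2, 2146 to May 2, 2169: 23 years, of which 6 contain a Feb 29 — 17×365 + 6×366 = 8401 days.
May 2169: 31 − 2 = 29 days remain.
Then June (30), July (31), August (31), September (30), October (31), November (30): 30 + 31 + 31 + 30 + 31 + 30 = 183 days.
December 1–11, 2169: 11 days.
Residual: 223 days.
Total: 8624 days.
8624 is a multiple of 7, so 11 December 2169 falls on the same weekday: Monday.

Monday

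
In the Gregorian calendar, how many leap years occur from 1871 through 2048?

44

Years divisible by 4: 1872, 1876, …, 2048 — 45 in all.
Of these, 1900 is divisible by 100 but not 400, so not leap.
2000 is divisible by 400, so still leap.
Leap years: 45 − 1 = 44.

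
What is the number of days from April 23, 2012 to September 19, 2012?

149

April 2012: 30 − 23 = 7 days remain.
Then May (31), June (30), July (31), August (31): 31 + 30 + 31 + 31 = 123 days.
September 1–19, 2012: 19 days.
Total: 7 + 123 + 19 = 149 days.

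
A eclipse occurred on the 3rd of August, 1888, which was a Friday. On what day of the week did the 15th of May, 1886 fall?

Count forward from the earlier date (May 15, 1886) to the later (August 3, 1888):
May 1886: 31 − 15 = 16 days remain.
Then 26 full months totalling 792 days.
August 1–3, 1888: 3 days.
Total: 16 + 792 + 3 = 811 days.
811 mod 7 = 6, so 6 days before Friday is Saturday.

Saturday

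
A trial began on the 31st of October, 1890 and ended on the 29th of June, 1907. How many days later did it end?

6084

Day-of-year of October 31, 1890: 304.
Day-of-year of June 29, 1907: 180.
1890 has 365 days, so 365 − 304 = 61 days remain in 1890.
Full years 1891–1906: 13 common + 3 leap = 13×365 + 3×366 = 5843 days.
Total: 61 + 5843 + 180 = 6084 days.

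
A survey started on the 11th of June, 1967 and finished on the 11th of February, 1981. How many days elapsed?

From June 11, 1967 to June 11, 1980: 13 years, of which 4 contain a Feb 29 — 9×365 + 4×366 = 4749 days.
June 1980: 30 − 11 = 19 days remain.
Then July (31), August (31), September (30), October (31), November (30), December (31), January (31): 31 + 31 + 30 + 31 + 30 + 31 + 31 = 215 days.
February 1–11, 1981: 11 days (1981 is not a leap year).
Residual: 245 days.
Total: 4994 days.

4994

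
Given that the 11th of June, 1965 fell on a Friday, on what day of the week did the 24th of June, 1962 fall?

Sunday

Count forward from the earlier date (June 24, 1962) to the later (June 11, 1965):
June 24, 1962 → June 24, 1963: 365 days.
June 24, 1963 → June 24, 1964: 366 days (1964 is a leap year).
June 1964: 30 − 24 = 6 days remain.
Then 11 full months totalling 335 days.
June 1–11, 1965: 11 days.
Residual: 352 days.
Total: 1083 days.
1083 mod 7 = 5, so 5 days before Friday is Sunday.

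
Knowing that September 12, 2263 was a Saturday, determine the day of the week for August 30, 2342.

Sunday

Day-of-year of September 12, 2263: 255.
Day-of-year of August 30, 2342: 242.
2263 has 365 days, so 365 − 255 = 110 days remain in 2263.
Full years 2264–2341: 59 common + 19 leap = 59×365 + 19×366 = 28489 days.
Total: 110 + 28489 + 242 = 28841 days.
28841 mod 7 = 1, so 1 day after Saturday is Sunday.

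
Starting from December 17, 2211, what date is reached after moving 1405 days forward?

October 22, 2215

Count 1405 days after December 17, 2211:
Day-of-year of December 17, 2211: 351.
Day-of-year of October 22, 2215: 295.
2211 has 365 days, so 365 − 351 = 14 days remain in 2211.
Full years: 2212: 366; 2213: 365; 2214: 365. Sum = 1096.
Total: 14 + 1096 + 295 = 1405 days.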